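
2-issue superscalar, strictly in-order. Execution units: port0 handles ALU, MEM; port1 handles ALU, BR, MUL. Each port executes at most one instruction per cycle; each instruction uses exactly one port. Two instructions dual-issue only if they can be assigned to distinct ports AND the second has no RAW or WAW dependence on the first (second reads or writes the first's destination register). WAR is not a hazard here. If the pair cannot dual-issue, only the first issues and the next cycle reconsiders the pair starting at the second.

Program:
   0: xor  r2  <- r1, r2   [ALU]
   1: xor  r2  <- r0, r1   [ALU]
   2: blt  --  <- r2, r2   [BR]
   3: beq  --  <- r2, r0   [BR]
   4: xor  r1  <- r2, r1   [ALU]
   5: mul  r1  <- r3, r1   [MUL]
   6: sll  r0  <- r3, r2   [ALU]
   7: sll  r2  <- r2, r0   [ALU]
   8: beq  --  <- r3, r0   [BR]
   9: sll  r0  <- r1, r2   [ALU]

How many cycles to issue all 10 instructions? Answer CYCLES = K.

CYCLES = 7

t=0 i0:xor ; WAW r2
t=1 i1:xor ; RAW r2
t=2 i2:blt ; no-port BR/BR
t=3 i3+i4:beq/xor ; pair
t=4 i5+i6:mul/sll ; pair
t=5 i7+i8:sll/beq ; pair
t=6 i9:sll ; tail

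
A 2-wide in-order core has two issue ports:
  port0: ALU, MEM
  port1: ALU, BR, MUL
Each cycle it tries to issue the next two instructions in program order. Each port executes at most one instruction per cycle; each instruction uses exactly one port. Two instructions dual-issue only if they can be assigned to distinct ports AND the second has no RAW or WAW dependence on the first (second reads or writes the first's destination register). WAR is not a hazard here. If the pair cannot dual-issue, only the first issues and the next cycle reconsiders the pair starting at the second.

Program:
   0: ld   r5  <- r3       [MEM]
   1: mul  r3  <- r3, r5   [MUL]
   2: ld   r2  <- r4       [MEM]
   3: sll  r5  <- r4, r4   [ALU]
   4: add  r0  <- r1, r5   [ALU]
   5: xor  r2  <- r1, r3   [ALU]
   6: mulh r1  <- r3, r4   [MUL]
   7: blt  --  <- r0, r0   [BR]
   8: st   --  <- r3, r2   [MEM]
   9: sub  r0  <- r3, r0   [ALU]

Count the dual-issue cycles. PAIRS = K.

  cy0 -> i0 (ld) RAW r5
  cy1 -> i1+i2 (mul+ld) pair
  cy2 -> i3 (sll) RAW r5
  cy3 -> i4+i5 (add+xor) pair
  cy4 -> i6 (mulh) no-port MUL/BR
  cy5 -> i7+i8 (blt+st) pair
  cy6 -> i9 (sub) tail

PAIRS = 3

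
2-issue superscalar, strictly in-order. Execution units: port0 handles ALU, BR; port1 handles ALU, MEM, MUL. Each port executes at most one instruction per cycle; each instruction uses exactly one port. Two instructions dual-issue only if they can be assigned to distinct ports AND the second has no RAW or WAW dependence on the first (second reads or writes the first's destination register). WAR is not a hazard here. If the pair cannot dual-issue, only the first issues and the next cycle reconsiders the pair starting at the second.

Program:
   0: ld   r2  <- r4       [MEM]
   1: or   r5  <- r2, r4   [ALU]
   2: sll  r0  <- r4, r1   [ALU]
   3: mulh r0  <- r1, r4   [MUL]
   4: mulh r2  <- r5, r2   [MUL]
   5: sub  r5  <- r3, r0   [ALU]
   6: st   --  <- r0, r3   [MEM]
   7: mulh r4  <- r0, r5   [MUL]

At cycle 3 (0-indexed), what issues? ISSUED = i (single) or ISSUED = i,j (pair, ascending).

t=0 i0:ld.MEM ; RAW r2
t=1 i1/i2:or.ALU sll.ALU ; dual
t=2 i3:mulh.MUL ; no-port MUL/MUL
t=3 i4/i5:mulh.MUL sub.ALU ; dual
t=4 i6:st.MEM ; no-port MEM/MUL
t=5 i7:mulh.MUL ; tail

ISSUED = 4,5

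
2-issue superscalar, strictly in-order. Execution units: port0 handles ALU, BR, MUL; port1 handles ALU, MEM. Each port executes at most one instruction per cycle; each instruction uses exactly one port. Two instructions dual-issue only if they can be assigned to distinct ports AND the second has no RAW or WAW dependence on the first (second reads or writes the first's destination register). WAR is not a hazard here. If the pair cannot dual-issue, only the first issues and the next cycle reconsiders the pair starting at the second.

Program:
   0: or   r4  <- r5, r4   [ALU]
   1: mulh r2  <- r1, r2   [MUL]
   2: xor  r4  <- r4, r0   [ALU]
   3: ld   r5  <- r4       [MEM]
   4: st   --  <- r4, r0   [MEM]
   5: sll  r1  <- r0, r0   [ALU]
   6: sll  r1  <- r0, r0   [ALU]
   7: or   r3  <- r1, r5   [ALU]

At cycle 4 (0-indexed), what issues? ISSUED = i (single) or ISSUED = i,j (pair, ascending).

ISSUED = 6

t=0 i0,i1:or.ALU/mulh.MUL ; pair
t=1 i2:xor.ALU ; RAW r4
t=2 i3:ld.MEM ; no-port MEM/MEM
t=3 i4,i5:st.MEM/sll.ALU ; pair
t=4 i6:sll.ALU ; RAW r1
t=5 i7:or.ALU ; tail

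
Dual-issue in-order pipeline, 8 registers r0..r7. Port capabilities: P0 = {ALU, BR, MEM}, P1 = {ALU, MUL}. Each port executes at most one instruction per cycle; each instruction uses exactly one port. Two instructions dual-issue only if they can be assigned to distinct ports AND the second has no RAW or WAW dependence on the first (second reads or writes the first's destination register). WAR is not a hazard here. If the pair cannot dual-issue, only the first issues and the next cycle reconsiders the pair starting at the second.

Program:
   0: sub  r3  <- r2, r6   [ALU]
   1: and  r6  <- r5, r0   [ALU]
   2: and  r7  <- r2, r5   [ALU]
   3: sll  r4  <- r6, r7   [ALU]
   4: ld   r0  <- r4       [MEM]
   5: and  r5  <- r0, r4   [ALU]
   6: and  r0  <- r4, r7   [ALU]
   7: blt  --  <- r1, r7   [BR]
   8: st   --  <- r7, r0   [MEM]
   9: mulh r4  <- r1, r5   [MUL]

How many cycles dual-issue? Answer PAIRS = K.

PAIRS = 3

#0 head=0: sub;and i0,i1 2-wide
#1 head=2: and i2 RAW r7
#2 head=3: sll i3 RAW r4
#3 head=4: ld i4 RAW r0
#4 head=5: and;and i5,i6 2-wide
#5 head=7: blt i7 no-port BR/MEM
#6 head=8: st;mulh i8,i9 2-wide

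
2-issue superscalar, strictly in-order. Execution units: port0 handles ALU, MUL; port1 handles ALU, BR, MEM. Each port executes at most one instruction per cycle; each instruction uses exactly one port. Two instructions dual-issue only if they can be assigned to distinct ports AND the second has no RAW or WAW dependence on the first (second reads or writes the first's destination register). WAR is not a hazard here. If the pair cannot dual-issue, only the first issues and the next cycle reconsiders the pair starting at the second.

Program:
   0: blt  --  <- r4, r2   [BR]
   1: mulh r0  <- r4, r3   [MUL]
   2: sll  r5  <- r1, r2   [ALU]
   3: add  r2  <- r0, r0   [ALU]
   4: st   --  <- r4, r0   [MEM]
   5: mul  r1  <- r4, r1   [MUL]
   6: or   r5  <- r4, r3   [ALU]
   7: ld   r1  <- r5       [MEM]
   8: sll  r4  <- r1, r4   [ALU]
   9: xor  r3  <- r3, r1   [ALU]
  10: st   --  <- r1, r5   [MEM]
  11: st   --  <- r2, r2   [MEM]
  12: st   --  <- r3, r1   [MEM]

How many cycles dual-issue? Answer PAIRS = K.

PAIRS = 4

#0 head=0: blt;mulh i0+i1 pair
#1 head=2: sll;add i2+i3 pair
#2 head=4: st;mul i4+i5 pair
#3 head=6: or i6 RAW r5
#4 head=7: ld i7 RAW r1
#5 head=8: sll;xor i8+i9 pair
#6 head=10: st i10 no-port MEM/MEM
#7 head=11: st i11 no-port MEM/MEM
#8 head=12: st i12 tail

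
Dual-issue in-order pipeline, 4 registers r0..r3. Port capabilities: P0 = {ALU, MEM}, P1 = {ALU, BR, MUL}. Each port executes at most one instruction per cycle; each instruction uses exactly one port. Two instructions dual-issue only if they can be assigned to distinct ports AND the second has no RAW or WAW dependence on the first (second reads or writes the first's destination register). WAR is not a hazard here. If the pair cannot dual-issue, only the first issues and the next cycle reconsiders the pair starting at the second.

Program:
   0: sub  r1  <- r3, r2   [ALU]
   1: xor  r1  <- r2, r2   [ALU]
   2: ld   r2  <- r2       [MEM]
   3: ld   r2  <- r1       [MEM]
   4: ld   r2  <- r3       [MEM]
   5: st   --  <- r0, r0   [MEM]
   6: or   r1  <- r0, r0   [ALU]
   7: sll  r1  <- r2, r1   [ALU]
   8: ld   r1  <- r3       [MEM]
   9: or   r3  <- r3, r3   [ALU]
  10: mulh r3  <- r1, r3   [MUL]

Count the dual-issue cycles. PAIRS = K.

PAIRS = 3

t=0 i0:sub.ALU ; WAW r1
t=1 i1+i2:xor.ALU+ld.MEM ; pair
t=2 i3:ld.MEM ; no-port MEM/MEM
t=3 i4:ld.MEM ; no-port MEM/MEM
t=4 i5+i6:st.MEM+or.ALU ; pair
t=5 i7:sll.ALU ; WAW r1
t=6 i8+i9:ld.MEM+or.ALU ; pair
t=7 i10:mulh.MUL ; tail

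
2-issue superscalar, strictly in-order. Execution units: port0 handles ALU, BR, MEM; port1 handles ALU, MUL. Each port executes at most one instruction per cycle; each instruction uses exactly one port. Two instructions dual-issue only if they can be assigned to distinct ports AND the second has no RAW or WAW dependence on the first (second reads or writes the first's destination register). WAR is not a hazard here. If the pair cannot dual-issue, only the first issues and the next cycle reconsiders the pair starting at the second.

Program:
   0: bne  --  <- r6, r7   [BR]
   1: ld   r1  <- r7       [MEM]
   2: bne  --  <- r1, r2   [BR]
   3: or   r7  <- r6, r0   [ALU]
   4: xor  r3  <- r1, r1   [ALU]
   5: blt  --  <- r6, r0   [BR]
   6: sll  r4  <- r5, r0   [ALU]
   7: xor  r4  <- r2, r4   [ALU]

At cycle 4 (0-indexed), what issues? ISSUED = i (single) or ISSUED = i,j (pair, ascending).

ISSUED = 6

0. bne.BR @i0  | no-port BR/MEM
1. ld.MEM @i1  | no-port MEM/BR
2. bne.BR/or.ALU @i2/i3  | pair
3. xor.ALU/blt.BR @i4/i5  | pair
4. sll.ALU @i6  | RAW+WAW r4
5. xor.ALU @i7  | tail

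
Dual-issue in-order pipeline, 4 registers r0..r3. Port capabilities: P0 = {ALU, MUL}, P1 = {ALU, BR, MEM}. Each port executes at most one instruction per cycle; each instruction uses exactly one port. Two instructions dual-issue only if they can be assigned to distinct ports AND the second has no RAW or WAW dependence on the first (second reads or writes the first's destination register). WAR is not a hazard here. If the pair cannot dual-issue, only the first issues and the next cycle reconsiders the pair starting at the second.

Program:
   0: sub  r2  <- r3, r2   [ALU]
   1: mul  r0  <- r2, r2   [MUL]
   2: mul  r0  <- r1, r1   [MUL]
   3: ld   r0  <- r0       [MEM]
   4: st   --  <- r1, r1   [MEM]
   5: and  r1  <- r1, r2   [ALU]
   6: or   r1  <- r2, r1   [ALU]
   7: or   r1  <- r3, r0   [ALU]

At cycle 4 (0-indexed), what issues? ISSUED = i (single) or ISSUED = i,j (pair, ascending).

ISSUED = 4,5

#0 head=0: sub.ALU i0 RAW r2
#1 head=1: mul.MUL i1 no-port MUL/MUL
#2 head=2: mul.MUL i2 RAW+WAW r0
#3 head=3: ld.MEM i3 no-port MEM/MEM
#4 head=4: st.MEM and.ALU i4&i5 2-wide
#5 head=6: or.ALU i6 WAW r1
#6 head=7: or.ALU i7 tail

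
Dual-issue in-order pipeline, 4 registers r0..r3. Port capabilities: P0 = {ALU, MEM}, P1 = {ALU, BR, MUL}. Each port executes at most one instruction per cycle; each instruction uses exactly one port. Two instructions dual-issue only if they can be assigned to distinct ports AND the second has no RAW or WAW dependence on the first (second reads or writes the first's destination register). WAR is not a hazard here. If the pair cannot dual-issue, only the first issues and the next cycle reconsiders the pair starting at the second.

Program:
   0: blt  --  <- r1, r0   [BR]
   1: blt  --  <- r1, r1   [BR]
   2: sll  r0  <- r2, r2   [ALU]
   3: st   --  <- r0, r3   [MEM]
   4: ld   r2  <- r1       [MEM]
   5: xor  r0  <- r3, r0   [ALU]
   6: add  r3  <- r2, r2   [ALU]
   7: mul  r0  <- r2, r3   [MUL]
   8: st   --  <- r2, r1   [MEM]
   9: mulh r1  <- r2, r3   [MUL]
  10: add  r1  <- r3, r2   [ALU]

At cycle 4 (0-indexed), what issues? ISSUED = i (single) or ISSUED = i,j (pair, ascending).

ISSUED = 6

  cy0 -> i0 (blt) no-port BR/BR
  cy1 -> i1,i2 (blt/sll) pair
  cy2 -> i3 (st) no-port MEM/MEM
  cy3 -> i4,i5 (ld/xor) pair
  cy4 -> i6 (add) RAW r3
  cy5 -> i7,i8 (mul/st) pair
  cy6 -> i9 (mulh) WAW r1
  cy7 -> i10 (add) tail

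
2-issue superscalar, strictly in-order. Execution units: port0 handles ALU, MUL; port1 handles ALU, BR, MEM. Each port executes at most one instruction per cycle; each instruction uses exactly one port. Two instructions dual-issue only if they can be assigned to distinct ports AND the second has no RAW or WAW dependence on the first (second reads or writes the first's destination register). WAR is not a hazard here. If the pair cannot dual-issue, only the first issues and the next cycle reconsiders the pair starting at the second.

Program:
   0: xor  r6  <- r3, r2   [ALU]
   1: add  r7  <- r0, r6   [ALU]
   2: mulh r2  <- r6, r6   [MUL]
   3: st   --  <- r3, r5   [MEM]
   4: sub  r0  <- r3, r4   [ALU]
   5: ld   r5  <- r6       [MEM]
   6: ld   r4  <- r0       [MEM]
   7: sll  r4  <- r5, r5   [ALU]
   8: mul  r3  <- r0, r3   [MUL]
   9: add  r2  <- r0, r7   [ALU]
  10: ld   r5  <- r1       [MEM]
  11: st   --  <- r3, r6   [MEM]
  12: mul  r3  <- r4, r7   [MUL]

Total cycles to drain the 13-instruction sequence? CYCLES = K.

0. xor.ALU @i0  | RAW r6
1. add.ALU;mulh.MUL @i1&i2  | pair
2. st.MEM;sub.ALU @i3&i4  | pair
3. ld.MEM @i5  | no-port MEM/MEM
4. ld.MEM @i6  | WAW r4
5. sll.ALU;mul.MUL @i7&i8  | pair
6. add.ALU;ld.MEM @i9&i10  | pair
7. st.MEM;mul.MUL @i11&i12  | pair

CYCLES = 8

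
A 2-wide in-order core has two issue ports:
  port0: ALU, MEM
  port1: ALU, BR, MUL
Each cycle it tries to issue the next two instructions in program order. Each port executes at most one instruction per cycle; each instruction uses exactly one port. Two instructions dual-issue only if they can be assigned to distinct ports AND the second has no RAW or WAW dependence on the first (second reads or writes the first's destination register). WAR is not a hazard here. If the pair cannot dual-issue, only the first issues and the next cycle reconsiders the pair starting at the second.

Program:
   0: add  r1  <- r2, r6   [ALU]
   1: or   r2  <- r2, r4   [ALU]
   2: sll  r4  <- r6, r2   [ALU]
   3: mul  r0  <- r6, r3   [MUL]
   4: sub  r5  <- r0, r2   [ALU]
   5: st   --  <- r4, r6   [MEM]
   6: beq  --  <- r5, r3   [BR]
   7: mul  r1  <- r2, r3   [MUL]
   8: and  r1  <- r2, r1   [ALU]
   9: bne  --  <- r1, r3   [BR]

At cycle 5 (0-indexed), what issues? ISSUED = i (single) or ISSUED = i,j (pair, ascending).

[0] i0&i1  add+or  -- pair
[1] i2&i3  sll+mul  -- pair
[2] i4&i5  sub+st  -- pair
[3] i6  beq  -- no-port BR/MUL
[4] i7  mul  -- RAW+WAW r1
[5] i8  and  -- RAW r1
[6] i9  bne  -- tail

ISSUED = 8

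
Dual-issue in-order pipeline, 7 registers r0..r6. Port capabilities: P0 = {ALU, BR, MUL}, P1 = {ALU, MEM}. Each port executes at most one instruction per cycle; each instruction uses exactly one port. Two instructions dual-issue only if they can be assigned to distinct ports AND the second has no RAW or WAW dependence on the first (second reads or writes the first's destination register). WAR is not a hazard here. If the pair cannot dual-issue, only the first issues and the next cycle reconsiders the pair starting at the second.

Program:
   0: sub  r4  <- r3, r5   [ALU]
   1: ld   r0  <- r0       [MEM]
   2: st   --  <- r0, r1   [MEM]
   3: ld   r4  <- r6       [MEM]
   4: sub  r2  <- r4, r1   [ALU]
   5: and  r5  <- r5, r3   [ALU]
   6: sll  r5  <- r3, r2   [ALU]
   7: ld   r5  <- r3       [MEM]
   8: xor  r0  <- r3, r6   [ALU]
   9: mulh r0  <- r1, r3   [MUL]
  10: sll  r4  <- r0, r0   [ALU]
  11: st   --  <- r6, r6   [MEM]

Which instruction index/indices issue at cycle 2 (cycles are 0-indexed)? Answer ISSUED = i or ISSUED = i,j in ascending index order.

ISSUED = 3

#0 head=0: sub.ALU/ld.MEM i0+i1 2-wide
#1 head=2: st.MEM i2 no-port MEM/MEM
#2 head=3: ld.MEM i3 RAW r4
#3 head=4: sub.ALU/and.ALU i4+i5 2-wide
#4 head=6: sll.ALU i6 WAW r5
#5 head=7: ld.MEM/xor.ALU i7+i8 2-wide
#6 head=9: mulh.MUL i9 RAW r0
#7 head=10: sll.ALU/st.MEM i10+i11 2-wide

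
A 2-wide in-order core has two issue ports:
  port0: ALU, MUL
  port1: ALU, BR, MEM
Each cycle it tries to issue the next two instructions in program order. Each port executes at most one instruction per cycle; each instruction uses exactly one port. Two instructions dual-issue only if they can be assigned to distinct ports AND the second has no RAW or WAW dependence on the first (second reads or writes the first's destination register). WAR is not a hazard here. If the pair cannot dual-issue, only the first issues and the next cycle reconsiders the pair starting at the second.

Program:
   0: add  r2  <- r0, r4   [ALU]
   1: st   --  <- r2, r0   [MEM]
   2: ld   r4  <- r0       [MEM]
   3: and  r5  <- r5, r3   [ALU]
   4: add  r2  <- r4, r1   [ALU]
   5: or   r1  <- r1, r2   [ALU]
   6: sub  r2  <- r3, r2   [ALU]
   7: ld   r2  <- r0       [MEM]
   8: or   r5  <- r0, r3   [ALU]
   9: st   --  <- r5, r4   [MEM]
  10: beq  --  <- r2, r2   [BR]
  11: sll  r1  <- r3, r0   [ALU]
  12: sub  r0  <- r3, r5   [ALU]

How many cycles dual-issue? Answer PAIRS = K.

PAIRS = 4

0. add.ALU @i0  | RAW r2
1. st.MEM @i1  | no-port MEM/MEM
2. ld.MEM and.ALU @i2+i3  | 2-wide
3. add.ALU @i4  | RAW r2
4. or.ALU sub.ALU @i5+i6  | 2-wide
5. ld.MEM or.ALU @i7+i8  | 2-wide
6. st.MEM @i9  | no-port MEM/BR
7. beq.BR sll.ALU @i10+i11  | 2-wide
8. sub.ALU @i12  | tail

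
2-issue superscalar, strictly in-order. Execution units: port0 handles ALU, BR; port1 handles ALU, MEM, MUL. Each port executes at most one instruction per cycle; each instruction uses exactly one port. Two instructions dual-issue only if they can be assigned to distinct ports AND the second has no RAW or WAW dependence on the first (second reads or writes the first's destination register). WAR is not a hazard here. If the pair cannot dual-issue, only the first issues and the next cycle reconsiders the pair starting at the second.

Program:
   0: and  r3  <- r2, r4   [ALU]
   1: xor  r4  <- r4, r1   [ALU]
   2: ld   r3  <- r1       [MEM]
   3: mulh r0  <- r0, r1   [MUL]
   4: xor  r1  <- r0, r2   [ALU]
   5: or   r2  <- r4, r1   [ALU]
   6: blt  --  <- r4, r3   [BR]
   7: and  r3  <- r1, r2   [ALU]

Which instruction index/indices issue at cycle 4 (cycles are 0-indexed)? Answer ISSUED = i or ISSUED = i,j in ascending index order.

[0] i0,i1  and;xor  -- dual
[1] i2  ld  -- no-port MEM/MUL
[2] i3  mulh  -- RAW r0
[3] i4  xor  -- RAW r1
[4] i5,i6  or;blt  -- dual
[5] i7  and  -- tail

ISSUED = 5,6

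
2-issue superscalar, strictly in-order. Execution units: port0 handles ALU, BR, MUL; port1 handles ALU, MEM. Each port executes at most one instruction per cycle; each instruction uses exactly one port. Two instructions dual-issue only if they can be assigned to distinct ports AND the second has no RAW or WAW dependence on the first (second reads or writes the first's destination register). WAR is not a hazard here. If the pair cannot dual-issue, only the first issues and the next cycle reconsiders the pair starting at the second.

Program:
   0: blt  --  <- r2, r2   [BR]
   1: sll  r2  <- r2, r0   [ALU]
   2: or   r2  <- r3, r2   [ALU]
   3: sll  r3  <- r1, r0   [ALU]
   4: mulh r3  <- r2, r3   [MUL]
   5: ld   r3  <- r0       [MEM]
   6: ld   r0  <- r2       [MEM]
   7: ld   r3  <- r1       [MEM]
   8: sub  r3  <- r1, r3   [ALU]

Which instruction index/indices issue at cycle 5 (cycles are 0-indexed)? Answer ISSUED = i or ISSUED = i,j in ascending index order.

ISSUED = 7

[0] i0+i1  blt.BR sll.ALU  -- dual
[1] i2+i3  or.ALU sll.ALU  -- dual
[2] i4  mulh.MUL  -- WAW r3
[3] i5  ld.MEM  -- no-port MEM/MEM
[4] i6  ld.MEM  -- no-port MEM/MEM
[5] i7  ld.MEM  -- RAW+WAW r3
[6] i8  sub.ALU  -- tail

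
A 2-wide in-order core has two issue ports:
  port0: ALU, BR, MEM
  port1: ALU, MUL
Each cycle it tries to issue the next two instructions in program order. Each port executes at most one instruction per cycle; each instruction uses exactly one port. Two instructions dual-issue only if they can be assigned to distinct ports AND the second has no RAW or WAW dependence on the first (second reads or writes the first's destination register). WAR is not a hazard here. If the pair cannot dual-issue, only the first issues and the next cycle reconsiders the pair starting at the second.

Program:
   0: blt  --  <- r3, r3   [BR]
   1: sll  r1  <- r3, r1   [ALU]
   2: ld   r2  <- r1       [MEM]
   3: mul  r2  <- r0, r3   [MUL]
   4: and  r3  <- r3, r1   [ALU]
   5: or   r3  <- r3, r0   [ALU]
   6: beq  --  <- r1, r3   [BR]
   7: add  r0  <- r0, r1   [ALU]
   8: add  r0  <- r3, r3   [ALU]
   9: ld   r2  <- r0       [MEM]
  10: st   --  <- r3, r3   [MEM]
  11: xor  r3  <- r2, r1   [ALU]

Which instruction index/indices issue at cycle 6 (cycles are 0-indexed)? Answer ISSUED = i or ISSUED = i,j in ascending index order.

t=0 i0&i1:blt/sll ; pair
t=1 i2:ld ; WAW r2
t=2 i3&i4:mul/and ; pair
t=3 i5:or ; RAW r3
t=4 i6&i7:beq/add ; pair
t=5 i8:add ; RAW r0
t=6 i9:ld ; no-port MEM/MEM
t=7 i10&i11:st/xor ; pair

ISSUED = 9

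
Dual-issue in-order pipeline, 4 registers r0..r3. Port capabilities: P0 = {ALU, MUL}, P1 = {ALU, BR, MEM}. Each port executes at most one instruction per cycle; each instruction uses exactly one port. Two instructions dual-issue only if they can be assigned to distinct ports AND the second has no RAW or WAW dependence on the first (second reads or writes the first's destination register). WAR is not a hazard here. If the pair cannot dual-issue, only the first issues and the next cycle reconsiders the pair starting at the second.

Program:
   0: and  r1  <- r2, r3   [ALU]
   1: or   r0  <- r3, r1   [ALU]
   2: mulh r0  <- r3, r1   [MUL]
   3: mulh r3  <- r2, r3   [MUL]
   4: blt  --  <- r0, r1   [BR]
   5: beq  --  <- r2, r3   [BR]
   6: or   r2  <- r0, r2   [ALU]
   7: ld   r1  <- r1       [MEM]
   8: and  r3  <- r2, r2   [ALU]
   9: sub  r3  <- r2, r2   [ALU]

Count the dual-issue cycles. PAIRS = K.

PAIRS = 3

[0] i0  and  -- RAW r1
[1] i1  or  -- WAW r0
[2] i2  mulh  -- no-port MUL/MUL
[3] i3,i4  mulh+blt  -- pair
[4] i5,i6  beq+or  -- pair
[5] i7,i8  ld+and  -- pair
[6] i9  sub  -- tail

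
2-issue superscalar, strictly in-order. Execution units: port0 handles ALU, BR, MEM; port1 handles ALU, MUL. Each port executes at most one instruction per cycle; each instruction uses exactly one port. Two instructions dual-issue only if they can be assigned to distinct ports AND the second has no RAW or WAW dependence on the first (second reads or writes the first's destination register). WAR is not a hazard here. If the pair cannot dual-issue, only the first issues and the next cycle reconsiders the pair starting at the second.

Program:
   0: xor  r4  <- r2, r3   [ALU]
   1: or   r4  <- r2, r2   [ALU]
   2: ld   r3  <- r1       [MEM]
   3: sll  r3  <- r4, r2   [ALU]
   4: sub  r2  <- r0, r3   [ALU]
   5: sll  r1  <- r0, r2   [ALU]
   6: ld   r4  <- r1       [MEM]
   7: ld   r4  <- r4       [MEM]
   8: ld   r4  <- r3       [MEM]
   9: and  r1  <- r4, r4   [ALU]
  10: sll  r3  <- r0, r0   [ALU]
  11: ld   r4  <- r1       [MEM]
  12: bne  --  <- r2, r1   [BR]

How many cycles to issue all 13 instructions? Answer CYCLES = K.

#0 head=0: xor i0 WAW r4
#1 head=1: or ld i1+i2 dual
#2 head=3: sll i3 RAW r3
#3 head=4: sub i4 RAW r2
#4 head=5: sll i5 RAW r1
#5 head=6: ld i6 no-port MEM/MEM
#6 head=7: ld i7 no-port MEM/MEM
#7 head=8: ld i8 RAW r4
#8 head=9: and sll i9+i10 dual
#9 head=11: ld i11 no-port MEM/BR
#10 head=12: bne i12 tail

CYCLES = 11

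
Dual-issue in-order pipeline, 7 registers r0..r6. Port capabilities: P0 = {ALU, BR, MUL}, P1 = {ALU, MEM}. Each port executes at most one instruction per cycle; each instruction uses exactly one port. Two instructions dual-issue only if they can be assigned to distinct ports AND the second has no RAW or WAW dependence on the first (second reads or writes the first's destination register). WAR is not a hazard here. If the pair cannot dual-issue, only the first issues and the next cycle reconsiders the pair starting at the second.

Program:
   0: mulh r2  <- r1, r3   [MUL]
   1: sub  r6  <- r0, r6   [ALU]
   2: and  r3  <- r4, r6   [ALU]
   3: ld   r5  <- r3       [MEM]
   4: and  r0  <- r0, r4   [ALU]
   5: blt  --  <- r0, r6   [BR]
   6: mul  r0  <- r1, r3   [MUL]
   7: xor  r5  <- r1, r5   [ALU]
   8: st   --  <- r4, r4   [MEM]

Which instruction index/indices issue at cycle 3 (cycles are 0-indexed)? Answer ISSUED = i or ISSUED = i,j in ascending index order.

#0 head=0: mulh;sub i0+i1 2-wide
#1 head=2: and i2 RAW r3
#2 head=3: ld;and i3+i4 2-wide
#3 head=5: blt i5 no-port BR/MUL
#4 head=6: mul;xor i6+i7 2-wide
#5 head=8: st i8 tail

ISSUED = 5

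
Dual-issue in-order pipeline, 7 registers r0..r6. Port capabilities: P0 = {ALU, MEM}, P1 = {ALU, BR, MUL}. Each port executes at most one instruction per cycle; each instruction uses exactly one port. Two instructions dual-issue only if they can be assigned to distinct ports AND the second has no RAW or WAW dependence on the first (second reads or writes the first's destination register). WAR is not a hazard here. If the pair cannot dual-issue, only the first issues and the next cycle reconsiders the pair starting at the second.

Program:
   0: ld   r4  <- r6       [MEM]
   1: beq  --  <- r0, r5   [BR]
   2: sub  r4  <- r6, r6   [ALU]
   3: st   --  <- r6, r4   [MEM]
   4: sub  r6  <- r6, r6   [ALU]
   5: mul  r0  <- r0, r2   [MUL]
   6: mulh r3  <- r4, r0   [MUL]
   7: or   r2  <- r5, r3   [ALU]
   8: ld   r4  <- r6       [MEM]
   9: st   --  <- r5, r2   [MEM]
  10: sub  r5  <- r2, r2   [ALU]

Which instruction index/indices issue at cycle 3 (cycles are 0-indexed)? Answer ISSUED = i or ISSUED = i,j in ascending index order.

ISSUED = 5

t=0 i0&i1:ld.MEM beq.BR ; pair
t=1 i2:sub.ALU ; RAW r4
t=2 i3&i4:st.MEM sub.ALU ; pair
t=3 i5:mul.MUL ; no-port MUL/MUL
t=4 i6:mulh.MUL ; RAW r3
t=5 i7&i8:or.ALU ld.MEM ; pair
t=6 i9&i10:st.MEM sub.ALU ; pair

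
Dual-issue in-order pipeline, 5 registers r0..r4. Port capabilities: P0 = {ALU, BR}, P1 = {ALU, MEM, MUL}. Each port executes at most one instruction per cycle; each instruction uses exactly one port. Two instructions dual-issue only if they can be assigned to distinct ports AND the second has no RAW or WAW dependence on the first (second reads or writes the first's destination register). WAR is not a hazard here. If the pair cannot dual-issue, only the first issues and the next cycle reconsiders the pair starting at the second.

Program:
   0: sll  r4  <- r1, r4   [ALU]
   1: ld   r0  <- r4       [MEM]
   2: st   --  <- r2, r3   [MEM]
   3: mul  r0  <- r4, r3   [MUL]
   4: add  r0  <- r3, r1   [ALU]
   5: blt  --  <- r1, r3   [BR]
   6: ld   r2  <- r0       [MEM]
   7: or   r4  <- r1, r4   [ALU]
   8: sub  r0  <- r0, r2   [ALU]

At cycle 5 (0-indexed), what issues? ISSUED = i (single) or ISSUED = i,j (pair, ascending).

[0] i0  sll  -- RAW r4
[1] i1  ld  -- no-port MEM/MEM
[2] i2  st  -- no-port MEM/MUL
[3] i3  mul  -- WAW r0
[4] i4,i5  add;blt  -- 2-wide
[5] i6,i7  ld;or  -- 2-wide
[6] i8  sub  -- tail

ISSUED = 6,7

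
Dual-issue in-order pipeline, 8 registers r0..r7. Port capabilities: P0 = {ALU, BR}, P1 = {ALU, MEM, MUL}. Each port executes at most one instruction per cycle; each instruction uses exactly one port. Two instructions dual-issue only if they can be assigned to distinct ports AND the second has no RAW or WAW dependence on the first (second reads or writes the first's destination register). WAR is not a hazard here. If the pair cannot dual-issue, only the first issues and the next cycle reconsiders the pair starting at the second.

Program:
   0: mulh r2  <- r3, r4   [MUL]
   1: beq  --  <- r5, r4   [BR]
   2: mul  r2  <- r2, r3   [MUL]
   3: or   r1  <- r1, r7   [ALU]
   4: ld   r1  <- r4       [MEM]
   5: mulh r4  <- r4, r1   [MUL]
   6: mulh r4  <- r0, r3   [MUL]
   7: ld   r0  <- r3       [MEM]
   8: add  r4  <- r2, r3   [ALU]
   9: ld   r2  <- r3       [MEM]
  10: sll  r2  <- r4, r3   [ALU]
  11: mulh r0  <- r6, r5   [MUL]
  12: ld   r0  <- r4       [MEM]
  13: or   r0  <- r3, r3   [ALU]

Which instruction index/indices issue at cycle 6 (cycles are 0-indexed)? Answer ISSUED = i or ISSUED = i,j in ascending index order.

ISSUED = 9

#0 head=0: mulh.MUL;beq.BR i0+i1 pair
#1 head=2: mul.MUL;or.ALU i2+i3 pair
#2 head=4: ld.MEM i4 no-port MEM/MUL
#3 head=5: mulh.MUL i5 no-port MUL/MUL
#4 head=6: mulh.MUL i6 no-port MUL/MEM
#5 head=7: ld.MEM;add.ALU i7+i8 pair
#6 head=9: ld.MEM i9 WAW r2
#7 head=10: sll.ALU;mulh.MUL i10+i11 pair
#8 head=12: ld.MEM i12 WAW r0
#9 head=13: or.ALU i13 tail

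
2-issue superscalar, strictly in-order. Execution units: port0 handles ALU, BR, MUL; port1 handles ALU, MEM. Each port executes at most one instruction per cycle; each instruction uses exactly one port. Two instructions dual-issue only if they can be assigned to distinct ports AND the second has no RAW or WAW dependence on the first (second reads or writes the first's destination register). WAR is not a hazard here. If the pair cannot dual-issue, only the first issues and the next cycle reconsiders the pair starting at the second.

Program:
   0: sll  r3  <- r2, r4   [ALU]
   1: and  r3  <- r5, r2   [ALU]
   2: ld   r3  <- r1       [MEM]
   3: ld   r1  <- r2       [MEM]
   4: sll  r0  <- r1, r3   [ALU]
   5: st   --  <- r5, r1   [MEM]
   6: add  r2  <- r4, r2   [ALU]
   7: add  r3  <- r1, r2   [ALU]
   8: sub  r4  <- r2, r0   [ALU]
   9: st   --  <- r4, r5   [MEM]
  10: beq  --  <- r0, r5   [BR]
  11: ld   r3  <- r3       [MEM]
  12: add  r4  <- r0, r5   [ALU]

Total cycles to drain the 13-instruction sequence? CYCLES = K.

  cy0 -> i0 (sll.ALU) WAW r3
  cy1 -> i1 (and.ALU) WAW r3
  cy2 -> i2 (ld.MEM) no-port MEM/MEM
  cy3 -> i3 (ld.MEM) RAW r1
  cy4 -> i4,i5 (sll.ALU;st.MEM) pair
  cy5 -> i6 (add.ALU) RAW r2
  cy6 -> i7,i8 (add.ALU;sub.ALU) pair
  cy7 -> i9,i10 (st.MEM;beq.BR) pair
  cy8 -> i11,i12 (ld.MEM;add.ALU) pair

CYCLES = 9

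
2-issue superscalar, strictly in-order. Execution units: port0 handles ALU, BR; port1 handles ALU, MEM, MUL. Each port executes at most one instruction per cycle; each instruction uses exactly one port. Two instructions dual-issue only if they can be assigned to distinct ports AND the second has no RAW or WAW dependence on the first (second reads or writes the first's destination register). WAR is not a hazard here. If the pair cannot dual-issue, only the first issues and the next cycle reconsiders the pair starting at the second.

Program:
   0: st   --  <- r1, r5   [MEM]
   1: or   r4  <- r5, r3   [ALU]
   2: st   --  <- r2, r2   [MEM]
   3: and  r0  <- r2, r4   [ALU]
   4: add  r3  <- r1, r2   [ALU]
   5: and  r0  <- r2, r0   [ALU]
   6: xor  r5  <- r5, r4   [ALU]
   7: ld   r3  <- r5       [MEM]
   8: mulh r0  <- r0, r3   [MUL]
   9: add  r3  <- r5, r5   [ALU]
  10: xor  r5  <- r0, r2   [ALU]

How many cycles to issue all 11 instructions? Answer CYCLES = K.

CYCLES = 7

  cy0 -> i0/i1 (st.MEM;or.ALU) dual
  cy1 -> i2/i3 (st.MEM;and.ALU) dual
  cy2 -> i4/i5 (add.ALU;and.ALU) dual
  cy3 -> i6 (xor.ALU) RAW r5
  cy4 -> i7 (ld.MEM) no-port MEM/MUL
  cy5 -> i8/i9 (mulh.MUL;add.ALU) dual
  cy6 -> i10 (xor.ALU) tail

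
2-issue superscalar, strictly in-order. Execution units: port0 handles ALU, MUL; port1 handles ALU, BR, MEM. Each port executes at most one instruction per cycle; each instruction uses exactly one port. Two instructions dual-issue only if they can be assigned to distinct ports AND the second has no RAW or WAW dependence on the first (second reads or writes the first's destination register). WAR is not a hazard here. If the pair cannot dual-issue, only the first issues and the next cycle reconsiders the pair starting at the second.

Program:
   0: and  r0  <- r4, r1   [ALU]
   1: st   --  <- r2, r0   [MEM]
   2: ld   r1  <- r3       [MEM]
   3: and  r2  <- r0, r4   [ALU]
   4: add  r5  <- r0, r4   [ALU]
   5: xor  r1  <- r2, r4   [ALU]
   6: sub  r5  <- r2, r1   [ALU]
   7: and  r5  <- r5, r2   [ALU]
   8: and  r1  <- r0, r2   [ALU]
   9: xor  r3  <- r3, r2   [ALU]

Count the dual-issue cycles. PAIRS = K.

PAIRS = 3

[0] i0  and  -- RAW r0
[1] i1  st  -- no-port MEM/MEM
[2] i2,i3  ld+and  -- pair
[3] i4,i5  add+xor  -- pair
[4] i6  sub  -- RAW+WAW r5
[5] i7,i8  and+and  -- pair
[6] i9  xor  -- tail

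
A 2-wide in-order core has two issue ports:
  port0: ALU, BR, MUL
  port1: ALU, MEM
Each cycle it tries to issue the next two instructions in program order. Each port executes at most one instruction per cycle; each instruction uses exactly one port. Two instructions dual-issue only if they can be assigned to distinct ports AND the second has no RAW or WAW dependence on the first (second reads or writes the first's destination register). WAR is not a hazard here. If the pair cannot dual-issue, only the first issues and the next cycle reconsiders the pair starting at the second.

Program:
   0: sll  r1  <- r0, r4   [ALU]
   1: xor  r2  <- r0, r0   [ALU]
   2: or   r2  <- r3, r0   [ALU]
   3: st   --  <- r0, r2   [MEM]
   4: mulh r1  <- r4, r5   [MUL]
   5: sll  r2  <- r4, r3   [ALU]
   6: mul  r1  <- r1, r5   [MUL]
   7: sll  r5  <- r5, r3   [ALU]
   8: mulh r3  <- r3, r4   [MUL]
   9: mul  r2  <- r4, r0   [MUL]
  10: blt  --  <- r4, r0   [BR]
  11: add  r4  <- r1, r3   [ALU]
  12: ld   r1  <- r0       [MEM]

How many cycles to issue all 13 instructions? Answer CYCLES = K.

CYCLES = 8

[0] i0/i1  sll+xor  -- pair
[1] i2  or  -- RAW r2
[2] i3/i4  st+mulh  -- pair
[3] i5/i6  sll+mul  -- pair
[4] i7/i8  sll+mulh  -- pair
[5] i9  mul  -- no-port MUL/BR
[6] i10/i11  blt+add  -- pair
[7] i12  ld  -- tail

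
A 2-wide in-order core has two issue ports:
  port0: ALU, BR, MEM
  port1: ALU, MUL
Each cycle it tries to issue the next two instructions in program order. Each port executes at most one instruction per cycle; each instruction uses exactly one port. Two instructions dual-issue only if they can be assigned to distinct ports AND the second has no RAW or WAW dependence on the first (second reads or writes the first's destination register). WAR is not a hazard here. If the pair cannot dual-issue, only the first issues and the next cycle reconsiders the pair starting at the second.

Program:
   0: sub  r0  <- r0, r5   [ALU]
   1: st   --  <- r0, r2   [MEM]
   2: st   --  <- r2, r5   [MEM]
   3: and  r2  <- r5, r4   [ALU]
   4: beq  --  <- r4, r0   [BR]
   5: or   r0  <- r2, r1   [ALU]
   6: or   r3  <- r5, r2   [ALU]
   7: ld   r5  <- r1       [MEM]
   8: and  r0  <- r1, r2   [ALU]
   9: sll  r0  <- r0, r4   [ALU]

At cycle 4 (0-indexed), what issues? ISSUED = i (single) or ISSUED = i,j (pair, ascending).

ISSUED = 6,7

t=0 i0:sub.ALU ; RAW r0
t=1 i1:st.MEM ; no-port MEM/MEM
t=2 i2+i3:st.MEM/and.ALU ; dual
t=3 i4+i5:beq.BR/or.ALU ; dual
t=4 i6+i7:or.ALU/ld.MEM ; dual
t=5 i8:and.ALU ; RAW+WAW r0
t=6 i9:sll.ALU ; tail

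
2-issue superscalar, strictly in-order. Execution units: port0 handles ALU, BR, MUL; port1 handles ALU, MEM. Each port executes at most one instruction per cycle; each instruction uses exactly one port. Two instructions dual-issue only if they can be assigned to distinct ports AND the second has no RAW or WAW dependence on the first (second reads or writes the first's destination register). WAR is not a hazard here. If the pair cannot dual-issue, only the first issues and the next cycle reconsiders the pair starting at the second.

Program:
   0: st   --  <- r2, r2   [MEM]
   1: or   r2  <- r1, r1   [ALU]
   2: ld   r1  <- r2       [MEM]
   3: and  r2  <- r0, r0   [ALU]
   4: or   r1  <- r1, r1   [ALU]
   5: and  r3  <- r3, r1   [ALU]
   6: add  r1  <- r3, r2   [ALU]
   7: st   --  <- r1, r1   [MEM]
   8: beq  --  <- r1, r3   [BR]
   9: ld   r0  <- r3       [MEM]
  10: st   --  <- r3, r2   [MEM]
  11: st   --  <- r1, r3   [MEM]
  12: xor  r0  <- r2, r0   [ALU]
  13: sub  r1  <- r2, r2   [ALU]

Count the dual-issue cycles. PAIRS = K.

t=0 i0+i1:st.MEM or.ALU ; 2-wide
t=1 i2+i3:ld.MEM and.ALU ; 2-wide
t=2 i4:or.ALU ; RAW r1
t=3 i5:and.ALU ; RAW r3
t=4 i6:add.ALU ; RAW r1
t=5 i7+i8:st.MEM beq.BR ; 2-wide
t=6 i9:ld.MEM ; no-port MEM/MEM
t=7 i10:st.MEM ; no-port MEM/MEM
t=8 i11+i12:st.MEM xor.ALU ; 2-wide
t=9 i13:sub.ALU ; tail

PAIRS = 4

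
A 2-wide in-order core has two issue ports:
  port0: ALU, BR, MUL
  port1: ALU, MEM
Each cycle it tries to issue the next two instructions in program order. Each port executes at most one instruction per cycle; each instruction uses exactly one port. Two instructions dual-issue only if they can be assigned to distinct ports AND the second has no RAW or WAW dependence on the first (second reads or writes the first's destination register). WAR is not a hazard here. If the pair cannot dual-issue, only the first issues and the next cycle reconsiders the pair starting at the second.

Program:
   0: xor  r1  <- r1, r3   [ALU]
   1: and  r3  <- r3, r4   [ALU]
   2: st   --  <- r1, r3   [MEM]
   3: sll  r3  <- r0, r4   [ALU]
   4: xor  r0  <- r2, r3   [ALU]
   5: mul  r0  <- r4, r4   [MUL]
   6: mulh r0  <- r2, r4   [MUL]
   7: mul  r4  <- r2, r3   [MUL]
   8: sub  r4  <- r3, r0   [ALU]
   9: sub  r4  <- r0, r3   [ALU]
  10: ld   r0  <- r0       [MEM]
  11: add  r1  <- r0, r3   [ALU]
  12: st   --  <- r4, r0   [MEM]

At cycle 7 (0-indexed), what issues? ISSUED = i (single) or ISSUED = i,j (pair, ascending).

#0 head=0: xor and i0&i1 pair
#1 head=2: st sll i2&i3 pair
#2 head=4: xor i4 WAW r0
#3 head=5: mul i5 no-port MUL/MUL
#4 head=6: mulh i6 no-port MUL/MUL
#5 head=7: mul i7 WAW r4
#6 head=8: sub i8 WAW r4
#7 head=9: sub ld i9&i10 pair
#8 head=11: add st i11&i12 pair

ISSUED = 9,10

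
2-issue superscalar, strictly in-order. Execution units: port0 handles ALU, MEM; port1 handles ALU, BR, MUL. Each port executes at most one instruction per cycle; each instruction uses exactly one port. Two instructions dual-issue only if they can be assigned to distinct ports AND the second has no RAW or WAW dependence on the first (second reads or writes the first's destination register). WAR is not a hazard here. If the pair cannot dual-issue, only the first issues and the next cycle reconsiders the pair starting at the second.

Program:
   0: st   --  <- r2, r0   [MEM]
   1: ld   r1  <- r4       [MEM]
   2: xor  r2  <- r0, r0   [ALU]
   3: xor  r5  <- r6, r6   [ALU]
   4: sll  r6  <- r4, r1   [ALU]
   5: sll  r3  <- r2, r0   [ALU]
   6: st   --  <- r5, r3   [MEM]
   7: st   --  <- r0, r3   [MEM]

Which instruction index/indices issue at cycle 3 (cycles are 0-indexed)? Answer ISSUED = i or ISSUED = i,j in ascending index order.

ISSUED = 5

0. st.MEM @i0  | no-port MEM/MEM
1. ld.MEM xor.ALU @i1&i2  | pair
2. xor.ALU sll.ALU @i3&i4  | pair
3. sll.ALU @i5  | RAW r3
4. st.MEM @i6  | no-port MEM/MEM
5. st.MEM @i7  | tail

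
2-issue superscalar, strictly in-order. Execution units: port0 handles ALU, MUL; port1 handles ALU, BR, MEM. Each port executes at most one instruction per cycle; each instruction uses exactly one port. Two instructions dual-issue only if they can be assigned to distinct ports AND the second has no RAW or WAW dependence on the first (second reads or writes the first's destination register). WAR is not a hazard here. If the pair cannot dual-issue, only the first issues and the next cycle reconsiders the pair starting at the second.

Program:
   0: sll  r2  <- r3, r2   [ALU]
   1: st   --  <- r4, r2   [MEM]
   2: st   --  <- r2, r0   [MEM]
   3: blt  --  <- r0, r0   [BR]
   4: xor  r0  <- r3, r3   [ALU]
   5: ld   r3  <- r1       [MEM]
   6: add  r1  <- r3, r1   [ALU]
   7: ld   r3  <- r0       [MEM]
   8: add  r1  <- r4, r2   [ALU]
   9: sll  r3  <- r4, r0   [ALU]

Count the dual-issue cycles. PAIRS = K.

c0: i0 sll.ALU  RAW r2
c1: i1 st.MEM  no-port MEM/MEM
c2: i2 st.MEM  no-port MEM/BR
c3: i3+i4 blt.BR;xor.ALU  2-wide
c4: i5 ld.MEM  RAW r3
c5: i6+i7 add.ALU;ld.MEM  2-wide
c6: i8+i9 add.ALU;sll.ALU  2-wide

PAIRS = 3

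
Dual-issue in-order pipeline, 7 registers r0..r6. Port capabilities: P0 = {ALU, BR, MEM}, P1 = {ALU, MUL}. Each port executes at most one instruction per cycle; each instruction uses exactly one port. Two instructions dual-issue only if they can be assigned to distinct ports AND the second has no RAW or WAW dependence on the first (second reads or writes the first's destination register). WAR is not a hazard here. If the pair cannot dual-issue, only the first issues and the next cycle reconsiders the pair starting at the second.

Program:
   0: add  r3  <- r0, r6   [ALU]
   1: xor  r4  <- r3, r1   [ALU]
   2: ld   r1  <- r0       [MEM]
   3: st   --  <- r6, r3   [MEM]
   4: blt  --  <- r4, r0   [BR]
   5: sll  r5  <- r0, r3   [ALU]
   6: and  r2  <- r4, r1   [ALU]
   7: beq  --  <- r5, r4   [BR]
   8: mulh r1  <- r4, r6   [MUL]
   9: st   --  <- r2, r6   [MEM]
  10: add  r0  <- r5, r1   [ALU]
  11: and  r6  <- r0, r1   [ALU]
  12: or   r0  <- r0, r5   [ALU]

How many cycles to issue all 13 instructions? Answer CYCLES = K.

t=0 i0:add.ALU ; RAW r3
t=1 i1,i2:xor.ALU+ld.MEM ; dual
t=2 i3:st.MEM ; no-port MEM/BR
t=3 i4,i5:blt.BR+sll.ALU ; dual
t=4 i6,i7:and.ALU+beq.BR ; dual
t=5 i8,i9:mulh.MUL+st.MEM ; dual
t=6 i10:add.ALU ; RAW r0
t=7 i11,i12:and.ALU+or.ALU ; dual

CYCLES = 8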